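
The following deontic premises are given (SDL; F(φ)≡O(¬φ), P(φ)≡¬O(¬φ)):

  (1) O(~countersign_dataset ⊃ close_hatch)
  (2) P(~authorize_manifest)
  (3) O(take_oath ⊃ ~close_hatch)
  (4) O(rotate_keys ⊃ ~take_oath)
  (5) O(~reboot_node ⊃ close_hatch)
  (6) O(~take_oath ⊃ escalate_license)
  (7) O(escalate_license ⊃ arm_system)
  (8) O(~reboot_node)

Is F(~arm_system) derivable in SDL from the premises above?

From premise 8 we have O(~reboot_node).
Applying K to premise 5 (O(~reboot_node ⊃ close_hatch)) and O(~reboot_node) yields O(close_hatch).
Premise 3, O(take_oath ⊃ ~close_hatch), contraposes to O(close_hatch ⊃ ~take_oath); with O(close_hatch) we get O(~take_oath).
Premise 6 is O(~take_oath ⊃ escalate_license); since O(~take_oath), deontic closure gives O(escalate_license).
Premise 7 is O(escalate_license ⊃ arm_system); since O(escalate_license), deontic closure gives O(arm_system).
Premises 1, 2, 4 do not contribute to this derivation.
So O(arm_system) holds, i.e. F(~arm_system). The claim follows.

Yes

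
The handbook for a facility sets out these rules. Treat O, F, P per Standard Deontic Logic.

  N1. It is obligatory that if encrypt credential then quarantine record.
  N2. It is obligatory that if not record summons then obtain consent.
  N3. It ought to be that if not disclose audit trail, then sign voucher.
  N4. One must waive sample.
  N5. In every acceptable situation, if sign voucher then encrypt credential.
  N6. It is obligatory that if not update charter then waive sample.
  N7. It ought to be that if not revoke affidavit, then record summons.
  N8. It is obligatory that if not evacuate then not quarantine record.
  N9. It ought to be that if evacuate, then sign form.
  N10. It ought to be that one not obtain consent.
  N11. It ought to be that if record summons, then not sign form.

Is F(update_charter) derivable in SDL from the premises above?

Premise 6 is O(¬update_charter → waive_sample); even if O(waive_sample) held, inferring O(¬update_charter) would be affirming the consequent — invalid.
No other premise forces O(¬update_charter). An ideal world satisfying every premise can still have update_charter true, so F(update_charter) is not derivable.

No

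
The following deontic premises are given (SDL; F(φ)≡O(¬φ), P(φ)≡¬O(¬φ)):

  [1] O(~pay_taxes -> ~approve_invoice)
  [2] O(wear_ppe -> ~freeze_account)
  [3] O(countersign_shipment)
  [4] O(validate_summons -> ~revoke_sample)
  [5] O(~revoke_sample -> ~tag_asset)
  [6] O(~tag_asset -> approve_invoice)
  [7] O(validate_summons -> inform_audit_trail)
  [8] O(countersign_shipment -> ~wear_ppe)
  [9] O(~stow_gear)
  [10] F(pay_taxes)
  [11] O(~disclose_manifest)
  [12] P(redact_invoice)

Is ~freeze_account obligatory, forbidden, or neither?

Neither

Premise 2 is O(wear_ppe -> ~freeze_account), but O(wear_ppe) is not derivable from the premises, so it does not yield O(~freeze_account).
No premise or chain of K-axiom applications forces O(~freeze_account), and none forces O(freeze_account). So ~freeze_account is neither obligatory nor forbidden under these norms.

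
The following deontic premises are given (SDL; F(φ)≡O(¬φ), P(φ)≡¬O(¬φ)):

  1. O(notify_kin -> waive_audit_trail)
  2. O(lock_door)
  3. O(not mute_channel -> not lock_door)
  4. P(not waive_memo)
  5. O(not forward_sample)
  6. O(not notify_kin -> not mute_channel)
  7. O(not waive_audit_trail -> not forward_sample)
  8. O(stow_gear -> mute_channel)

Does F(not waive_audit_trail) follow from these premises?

Yes

Premise 2 gives O(lock_door).
Premise 3 is O(not mute_channel -> not lock_door); contrapositively O(lock_door -> mute_channel). Since O(lock_door) holds, K gives O(mute_channel).
Premise 6, O(not notify_kin -> not mute_channel), contraposes to O(mute_channel -> notify_kin); with O(mute_channel) we get O(notify_kin).
With premise 1, O(notify_kin -> waive_audit_trail), the K-axiom yields O(waive_audit_trail).
Premises 4, 5, 7, 8 do not contribute to this derivation.
So O(waive_audit_trail) holds, i.e. F(not waive_audit_trail). The claim follows.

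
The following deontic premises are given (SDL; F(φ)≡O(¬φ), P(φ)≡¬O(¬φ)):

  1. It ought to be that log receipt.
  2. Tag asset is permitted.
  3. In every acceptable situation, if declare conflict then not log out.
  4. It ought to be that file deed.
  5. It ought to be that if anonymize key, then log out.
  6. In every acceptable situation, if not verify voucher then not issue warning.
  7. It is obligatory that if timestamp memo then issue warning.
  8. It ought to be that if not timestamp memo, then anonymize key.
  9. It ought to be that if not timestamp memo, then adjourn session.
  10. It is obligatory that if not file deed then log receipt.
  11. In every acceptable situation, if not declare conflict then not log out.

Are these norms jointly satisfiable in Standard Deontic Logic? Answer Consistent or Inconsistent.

Premise 10 is O(¬file_deed → log_receipt); even if O(log_receipt) held, inferring O(¬file_deed) would be affirming the consequent — invalid.
So O(¬file_deed) is not derivable, and the apparent clash with O(file_deed) does not arise.
A world satisfying every obligation exists (e.g. adjourn_session=false, anonymize_key=false, declare_conflict=false, file_deed=true, issue_warning=true, log_out=false, log_receipt=true, tag_asset=false, timestamp_memo=true, verify_voucher=true); no atom is both obligatory and forbidden, so the set is consistent.

Consistent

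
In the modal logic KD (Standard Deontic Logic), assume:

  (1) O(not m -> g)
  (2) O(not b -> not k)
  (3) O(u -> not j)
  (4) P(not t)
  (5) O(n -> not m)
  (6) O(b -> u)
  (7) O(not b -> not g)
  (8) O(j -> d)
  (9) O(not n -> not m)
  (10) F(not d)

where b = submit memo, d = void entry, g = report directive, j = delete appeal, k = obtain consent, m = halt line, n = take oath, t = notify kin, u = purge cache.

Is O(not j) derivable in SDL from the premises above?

Yes

Premises 5 and 9 are O(n -> not m) and O(not n -> not m); every ideal world satisfies n or not n, so in either case not m holds — hence O(not m).
From O(not m) and premise 1, O(not m -> g), we obtain O(g).
Premise 7 is O(not b -> not g); contrapositively O(g -> b). Since O(g) holds, K gives O(b).
Applying K to premise 6 (O(b -> u)) and O(b) yields O(u).
Applying K to premise 3 (O(u -> not j)) and O(u) yields O(not j).
Premises 2, 4, 8, 10 do not contribute to this derivation.
So O(not j) follows.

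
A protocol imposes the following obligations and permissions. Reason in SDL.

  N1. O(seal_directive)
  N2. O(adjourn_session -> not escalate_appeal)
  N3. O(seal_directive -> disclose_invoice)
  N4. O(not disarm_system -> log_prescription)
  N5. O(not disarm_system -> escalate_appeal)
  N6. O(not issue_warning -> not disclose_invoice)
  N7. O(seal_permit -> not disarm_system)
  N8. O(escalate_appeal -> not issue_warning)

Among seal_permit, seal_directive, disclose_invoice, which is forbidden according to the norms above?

Premise 1 states O(seal_directive) outright.
Applying K to premise 3 (O(seal_directive -> disclose_invoice)) and O(seal_directive) yields O(disclose_invoice).
Premise 6, O(not issue_warning -> not disclose_invoice), contraposes to O(disclose_invoice -> issue_warning); with O(disclose_invoice) we get O(issue_warning).
Premise 8, O(escalate_appeal -> not issue_warning), contraposes to O(issue_warning -> not escalate_appeal); with O(issue_warning) we get O(not escalate_appeal).
Premise 5 is O(not disarm_system -> escalate_appeal); contrapositively O(not escalate_appeal -> disarm_system). Since O(not escalate_appeal) holds, K gives O(disarm_system).
Premise 7, O(seal_permit -> not disarm_system), contraposes to O(disarm_system -> not seal_permit); with O(disarm_system) we get O(not seal_permit).
So O(not seal_permit) holds, i.e. seal_permit is forbidden. None of the other listed options is forbidden under the premises.

seal_permit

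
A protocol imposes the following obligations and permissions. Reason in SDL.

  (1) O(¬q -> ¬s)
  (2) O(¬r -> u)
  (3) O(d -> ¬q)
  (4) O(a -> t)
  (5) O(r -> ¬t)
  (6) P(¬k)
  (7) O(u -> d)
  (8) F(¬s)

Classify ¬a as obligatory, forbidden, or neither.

Obligatory

Premise 8 is F(¬s), i.e. O(s).
Premise 1 is O(¬q -> ¬s); contrapositively O(s -> q). Since O(s) holds, K gives O(q).
Premise 3 is O(d -> ¬q); contrapositively O(q -> ¬d). Since O(q) holds, K gives O(¬d).
Premise 7 is O(u -> d); contrapositively O(¬d -> ¬u). Since O(¬d) holds, K gives O(¬u).
Premise 2 is O(¬r -> u); contrapositively O(¬u -> r). Since O(¬u) holds, K gives O(r).
With premise 5, O(r -> ¬t), the K-axiom yields O(¬t).
Premise 4, O(a -> t), contraposes to O(¬t -> ¬a); with O(¬t) we get O(¬a).
Premise 6 does not contribute to this derivation.
Hence ¬a is obligatory.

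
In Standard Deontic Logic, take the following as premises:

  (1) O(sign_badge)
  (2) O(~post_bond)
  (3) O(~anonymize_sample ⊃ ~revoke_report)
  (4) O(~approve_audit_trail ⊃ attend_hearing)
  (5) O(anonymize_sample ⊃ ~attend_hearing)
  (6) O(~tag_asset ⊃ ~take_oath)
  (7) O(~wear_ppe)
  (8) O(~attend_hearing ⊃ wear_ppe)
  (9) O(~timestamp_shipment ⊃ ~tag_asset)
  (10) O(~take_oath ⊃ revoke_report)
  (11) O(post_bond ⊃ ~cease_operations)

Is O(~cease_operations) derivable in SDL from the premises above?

No

Premise 11 is O(post_bond ⊃ ~cease_operations), but O(post_bond) is not derivable from the premises, so it does not yield O(~cease_operations).
No other premise forces O(~cease_operations). An ideal world satisfying every premise can still have ~cease_operations false, so O(~cease_operations) is not derivable.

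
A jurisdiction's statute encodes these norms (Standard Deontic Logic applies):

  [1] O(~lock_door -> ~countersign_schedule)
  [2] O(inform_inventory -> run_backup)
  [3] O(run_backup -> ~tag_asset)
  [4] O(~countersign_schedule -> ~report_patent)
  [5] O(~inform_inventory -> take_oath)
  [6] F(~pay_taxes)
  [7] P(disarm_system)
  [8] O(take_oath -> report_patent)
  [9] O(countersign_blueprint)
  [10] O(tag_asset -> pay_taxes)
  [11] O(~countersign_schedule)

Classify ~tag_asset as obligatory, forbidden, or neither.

Premise 11 states O(~countersign_schedule) outright.
Premise 4 is O(~countersign_schedule -> ~report_patent); since O(~countersign_schedule), deontic closure gives O(~report_patent).
The contrapositive of premise 8 (O(take_oath -> report_patent)) is O(~report_patent -> ~take_oath), and O(~report_patent) is already established, so O(~take_oath).
Premise 5, O(~inform_inventory -> take_oath), contraposes to O(~take_oath -> inform_inventory); with O(~take_oath) we get O(inform_inventory).
With premise 2, O(inform_inventory -> run_backup), the K-axiom yields O(run_backup).
With premise 3, O(run_backup -> ~tag_asset), the K-axiom yields O(~tag_asset).
Premises 1, 6, 7, 9, 10 do not contribute to this derivation.
Hence ~tag_asset is obligatory.

Obligatory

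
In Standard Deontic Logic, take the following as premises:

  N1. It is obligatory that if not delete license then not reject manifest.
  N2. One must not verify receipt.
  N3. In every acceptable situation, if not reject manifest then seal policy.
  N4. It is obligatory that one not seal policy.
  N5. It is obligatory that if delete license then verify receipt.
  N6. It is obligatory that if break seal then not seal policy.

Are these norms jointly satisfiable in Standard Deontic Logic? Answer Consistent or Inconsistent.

Inconsistent

Premise 4 states O(¬seal_policy) outright.
Premise 3 is O(¬reject_manifest → seal_policy); contrapositively O(¬seal_policy → reject_manifest). Since O(¬seal_policy) holds, K gives O(reject_manifest).
Premise 1 is O(¬delete_license → ¬reject_manifest); contrapositively O(reject_manifest → delete_license). Since O(reject_manifest) holds, K gives O(delete_license).
From O(delete_license) and premise 5, O(delete_license → verify_receipt), we obtain O(verify_receipt).
However, F(verify_receipt) at premise 2 amounts to O(¬verify_receipt).
We now have both O(verify_receipt) and O(¬verify_receipt) — verify_receipt is simultaneously obligatory and forbidden, violating the D-axiom.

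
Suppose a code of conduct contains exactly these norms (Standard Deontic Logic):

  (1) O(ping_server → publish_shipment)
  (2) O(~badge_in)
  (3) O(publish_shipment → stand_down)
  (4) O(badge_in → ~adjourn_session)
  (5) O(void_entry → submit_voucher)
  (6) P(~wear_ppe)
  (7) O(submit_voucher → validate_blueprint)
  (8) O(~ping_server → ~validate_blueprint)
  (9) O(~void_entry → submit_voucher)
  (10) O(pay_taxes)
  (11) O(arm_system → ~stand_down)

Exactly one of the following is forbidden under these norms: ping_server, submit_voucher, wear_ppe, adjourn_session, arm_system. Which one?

By case analysis on ~void_entry: premise 9 gives O(~void_entry → submit_voucher) and premise 5 gives O(void_entry → submit_voucher), so O(submit_voucher) either way.
Premise 7 is O(submit_voucher → validate_blueprint); since O(submit_voucher), deontic closure gives O(validate_blueprint).
Premise 8 is O(~ping_server → ~validate_blueprint); contrapositively O(validate_blueprint → ping_server). Since O(validate_blueprint) holds, K gives O(ping_server).
Premise 1 is O(ping_server → publish_shipment); since O(ping_server), deontic closure gives O(publish_shipment).
Applying K to premise 3 (O(publish_shipment → stand_down)) and O(publish_shipment) yields O(stand_down).
The contrapositive of premise 11 (O(arm_system → ~stand_down)) is O(stand_down → ~arm_system), and O(stand_down) is already established, so O(~arm_system).
So O(~arm_system) holds, i.e. arm_system is forbidden. None of the other listed options is forbidden under the premises.

arm_system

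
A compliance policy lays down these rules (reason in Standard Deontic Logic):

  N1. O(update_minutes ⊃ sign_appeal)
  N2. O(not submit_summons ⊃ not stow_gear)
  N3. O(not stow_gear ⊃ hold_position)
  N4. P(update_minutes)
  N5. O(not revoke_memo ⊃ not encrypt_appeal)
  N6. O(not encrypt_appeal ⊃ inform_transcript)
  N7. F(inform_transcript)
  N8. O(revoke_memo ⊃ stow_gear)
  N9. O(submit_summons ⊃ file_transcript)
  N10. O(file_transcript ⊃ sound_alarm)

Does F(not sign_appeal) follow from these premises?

Premise 1 is O(update_minutes ⊃ sign_appeal), but O(update_minutes) is not derivable from the premises (the permission P(update_minutes) asserts only not O(not update_minutes), not O(update_minutes)), so it does not yield O(sign_appeal).
No other premise forces O(sign_appeal). An ideal world satisfying every premise can still have not sign_appeal true, so F(not sign_appeal) is not derivable.

No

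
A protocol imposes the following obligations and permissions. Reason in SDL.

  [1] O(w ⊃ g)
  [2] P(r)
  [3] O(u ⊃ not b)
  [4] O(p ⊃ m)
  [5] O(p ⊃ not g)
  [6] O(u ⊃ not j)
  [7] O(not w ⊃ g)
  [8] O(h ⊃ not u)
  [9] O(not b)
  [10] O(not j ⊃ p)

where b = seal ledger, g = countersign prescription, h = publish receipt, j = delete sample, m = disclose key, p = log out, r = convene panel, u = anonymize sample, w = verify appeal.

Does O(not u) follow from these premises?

By case analysis on not w: premise 7 gives O(not w ⊃ g) and premise 1 gives O(w ⊃ g), so O(g) either way.
The contrapositive of premise 5 (O(p ⊃ not g)) is O(g ⊃ not p), and O(g) is already established, so O(not p).
Premise 10, O(not j ⊃ p), contraposes to O(not p ⊃ j); with O(not p) we get O(j).
The contrapositive of premise 6 (O(u ⊃ not j)) is O(j ⊃ not u), and O(j) is already established, so O(not u).
Premises 2, 3, 4, 8, 9 do not contribute to this derivation.
So O(not u) follows.

Yes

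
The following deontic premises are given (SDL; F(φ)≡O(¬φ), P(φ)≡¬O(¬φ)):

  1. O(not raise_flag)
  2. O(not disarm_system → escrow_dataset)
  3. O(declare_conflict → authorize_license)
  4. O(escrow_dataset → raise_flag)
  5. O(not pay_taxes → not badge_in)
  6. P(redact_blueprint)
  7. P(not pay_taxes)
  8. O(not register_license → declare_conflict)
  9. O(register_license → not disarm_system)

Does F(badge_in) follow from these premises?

No

Premise 5 is O(not pay_taxes → not badge_in), but O(not pay_taxes) is not derivable from the premises (the permission P(not pay_taxes) asserts only not O(pay_taxes), not O(not pay_taxes)), so it does not yield O(not badge_in).
No other premise forces O(not badge_in). An ideal world satisfying every premise can still have badge_in true, so F(badge_in) is not derivable.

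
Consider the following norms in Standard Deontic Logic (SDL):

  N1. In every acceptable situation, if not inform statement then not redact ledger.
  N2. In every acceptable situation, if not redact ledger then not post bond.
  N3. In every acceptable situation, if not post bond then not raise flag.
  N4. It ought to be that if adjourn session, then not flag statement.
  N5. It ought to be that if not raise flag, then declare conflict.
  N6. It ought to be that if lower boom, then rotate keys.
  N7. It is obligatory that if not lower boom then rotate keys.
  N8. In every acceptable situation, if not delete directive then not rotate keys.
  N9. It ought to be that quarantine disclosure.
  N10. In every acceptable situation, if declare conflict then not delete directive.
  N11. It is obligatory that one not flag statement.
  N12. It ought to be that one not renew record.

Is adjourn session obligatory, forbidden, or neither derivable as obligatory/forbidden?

Premise 4 is O(adjourn_session → ¬flag_statement); even if O(¬flag_statement) held, inferring O(adjourn_session) would be affirming the consequent — invalid.
No premise or chain of K-axiom applications forces O(adjourn_session), and none forces O(¬adjourn_session). So adjourn_session is neither obligatory nor forbidden under these norms.

Neither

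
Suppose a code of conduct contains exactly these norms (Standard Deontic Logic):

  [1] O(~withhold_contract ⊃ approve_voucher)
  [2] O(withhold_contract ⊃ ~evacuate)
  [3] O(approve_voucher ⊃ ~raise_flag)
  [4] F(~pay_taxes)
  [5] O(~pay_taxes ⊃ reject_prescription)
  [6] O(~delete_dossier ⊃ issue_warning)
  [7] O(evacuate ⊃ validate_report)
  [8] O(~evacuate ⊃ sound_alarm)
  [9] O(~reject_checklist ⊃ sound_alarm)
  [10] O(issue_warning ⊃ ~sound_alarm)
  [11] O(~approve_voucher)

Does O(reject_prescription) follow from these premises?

No

Premise 5 is O(~pay_taxes ⊃ reject_prescription), but O(~pay_taxes) is not derivable from the premises, so it does not yield O(reject_prescription).
No other premise forces O(reject_prescription). An ideal world satisfying every premise can still have reject_prescription false, so O(reject_prescription) is not derivable.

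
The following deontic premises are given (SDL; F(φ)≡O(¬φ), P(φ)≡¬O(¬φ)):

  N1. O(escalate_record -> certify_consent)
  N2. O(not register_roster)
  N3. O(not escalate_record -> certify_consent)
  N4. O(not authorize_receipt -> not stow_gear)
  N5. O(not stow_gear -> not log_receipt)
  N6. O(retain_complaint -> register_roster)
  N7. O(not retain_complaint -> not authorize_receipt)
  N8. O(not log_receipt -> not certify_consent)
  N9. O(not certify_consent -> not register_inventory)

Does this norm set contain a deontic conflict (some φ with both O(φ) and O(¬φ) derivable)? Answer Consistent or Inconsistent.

Premises 3 and 1 cover both cases: O(not escalate_record -> certify_consent) and O(escalate_record -> certify_consent). Since not escalate_record ∨ escalate_record is a tautology, O(certify_consent) follows.
Premise 8 is O(not log_receipt -> not certify_consent); contrapositively O(certify_consent -> log_receipt). Since O(certify_consent) holds, K gives O(log_receipt).
Premise 5, O(not stow_gear -> not log_receipt), contraposes to O(log_receipt -> stow_gear); with O(log_receipt) we get O(stow_gear).
Premise 4 is O(not authorize_receipt -> not stow_gear); contrapositively O(stow_gear -> authorize_receipt). Since O(stow_gear) holds, K gives O(authorize_receipt).
The contrapositive of premise 7 (O(not retain_complaint -> not authorize_receipt)) is O(authorize_receipt -> retain_complaint), and O(authorize_receipt) is already established, so O(retain_complaint).
From O(retain_complaint) and premise 6, O(retain_complaint -> register_roster), we obtain O(register_roster).
However, premise 2 gives O(not register_roster).
We now have both O(register_roster) and O(not register_roster) — register_roster is simultaneously obligatory and forbidden, violating the D-axiom.

Inconsistent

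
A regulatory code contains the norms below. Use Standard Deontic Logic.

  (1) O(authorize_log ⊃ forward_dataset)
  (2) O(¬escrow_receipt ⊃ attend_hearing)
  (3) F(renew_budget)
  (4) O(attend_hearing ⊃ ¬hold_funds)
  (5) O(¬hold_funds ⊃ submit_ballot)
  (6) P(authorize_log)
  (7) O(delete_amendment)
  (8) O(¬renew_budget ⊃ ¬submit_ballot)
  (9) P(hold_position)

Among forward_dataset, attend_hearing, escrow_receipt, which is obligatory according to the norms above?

F(renew_budget) at premise 3 means O(¬renew_budget).
With premise 8, O(¬renew_budget ⊃ ¬submit_ballot), the K-axiom yields O(¬submit_ballot).
Premise 5 is O(¬hold_funds ⊃ submit_ballot); contrapositively O(¬submit_ballot ⊃ hold_funds). Since O(¬submit_ballot) holds, K gives O(hold_funds).
Premise 4 is O(attend_hearing ⊃ ¬hold_funds); contrapositively O(hold_funds ⊃ ¬attend_hearing). Since O(hold_funds) holds, K gives O(¬attend_hearing).
Premise 2 is O(¬escrow_receipt ⊃ attend_hearing); contrapositively O(¬attend_hearing ⊃ escrow_receipt). Since O(¬attend_hearing) holds, K gives O(escrow_receipt).
So O(escrow_receipt) holds — escrow_receipt is obligatory. None of the other listed options is made obligatory by any chain of premises.

escrow_receipt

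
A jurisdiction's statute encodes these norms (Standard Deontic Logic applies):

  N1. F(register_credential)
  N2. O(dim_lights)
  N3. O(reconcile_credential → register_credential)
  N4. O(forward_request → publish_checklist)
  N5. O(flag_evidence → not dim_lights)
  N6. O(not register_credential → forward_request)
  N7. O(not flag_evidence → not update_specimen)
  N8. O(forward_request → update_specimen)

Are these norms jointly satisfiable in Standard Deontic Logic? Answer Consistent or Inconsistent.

Premise 2 gives O(dim_lights).
The contrapositive of premise 5 (O(flag_evidence → not dim_lights)) is O(dim_lights → not flag_evidence), and O(dim_lights) is already established, so O(not flag_evidence).
Applying K to premise 7 (O(not flag_evidence → not update_specimen)) and O(not flag_evidence) yields O(not update_specimen).
Premise 8 is O(forward_request → update_specimen); contrapositively O(not update_specimen → not forward_request). Since O(not update_specimen) holds, K gives O(not forward_request).
Premise 6 is O(not register_credential → forward_request); contrapositively O(not forward_request → register_credential). Since O(not forward_request) holds, K gives O(register_credential).
However, F(register_credential) at premise 1 amounts to O(not register_credential).
We now have both O(register_credential) and O(not register_credential) — register_credential is simultaneously obligatory and forbidden, violating the D-axiom.

Inconsistent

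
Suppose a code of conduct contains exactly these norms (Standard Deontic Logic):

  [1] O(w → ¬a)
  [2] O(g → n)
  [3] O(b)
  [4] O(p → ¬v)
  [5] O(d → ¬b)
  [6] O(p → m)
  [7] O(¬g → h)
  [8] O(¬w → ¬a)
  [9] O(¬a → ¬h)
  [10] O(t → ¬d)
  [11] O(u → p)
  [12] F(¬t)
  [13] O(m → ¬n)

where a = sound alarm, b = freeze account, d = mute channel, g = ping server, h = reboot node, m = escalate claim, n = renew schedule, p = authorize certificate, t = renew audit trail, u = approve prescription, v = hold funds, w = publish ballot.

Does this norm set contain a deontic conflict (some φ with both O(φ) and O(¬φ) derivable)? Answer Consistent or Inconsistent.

Consistent

Premise 5 is O(d → ¬b), but O(d) is not derivable from the premises, so it does not yield O(¬b).
So O(¬b) is not derivable, and the apparent clash with O(b) does not arise.
A world satisfying every obligation exists (e.g. a=false, b=true, d=false, g=true, h=false, m=false, n=true, p=false, t=true, u=false, v=false, w=false); no atom is both obligatory and forbidden, so the set is consistent.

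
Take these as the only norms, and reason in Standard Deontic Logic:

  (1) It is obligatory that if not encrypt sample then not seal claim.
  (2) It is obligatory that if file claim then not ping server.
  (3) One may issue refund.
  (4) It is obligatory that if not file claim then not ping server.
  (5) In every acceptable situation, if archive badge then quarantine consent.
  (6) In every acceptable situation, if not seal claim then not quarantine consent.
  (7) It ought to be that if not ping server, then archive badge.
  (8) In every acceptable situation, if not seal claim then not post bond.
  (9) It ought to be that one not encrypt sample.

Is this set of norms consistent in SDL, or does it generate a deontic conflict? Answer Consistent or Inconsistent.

Premises 4 and 2 are O(¬file_claim → ¬ping_server) and O(file_claim → ¬ping_server); every ideal world satisfies ¬file_claim or file_claim, so in either case ¬ping_server holds — hence O(¬ping_server).
From O(¬ping_server) and premise 7, O(¬ping_server → archive_badge), we obtain O(archive_badge).
Applying K to premise 5 (O(archive_badge → quarantine_consent)) and O(archive_badge) yields O(quarantine_consent).
The contrapositive of premise 6 (O(¬seal_claim → ¬quarantine_consent)) is O(quarantine_consent → seal_claim), and O(quarantine_consent) is already established, so O(seal_claim).
The contrapositive of premise 1 (O(¬encrypt_sample → ¬seal_claim)) is O(seal_claim → encrypt_sample), and O(seal_claim) is already established, so O(encrypt_sample).
Yet premise 9 states O(¬encrypt_sample).
We now have both O(encrypt_sample) and O(¬encrypt_sample) — encrypt_sample is simultaneously obligatory and forbidden, violating the D-axiom.

Inconsistent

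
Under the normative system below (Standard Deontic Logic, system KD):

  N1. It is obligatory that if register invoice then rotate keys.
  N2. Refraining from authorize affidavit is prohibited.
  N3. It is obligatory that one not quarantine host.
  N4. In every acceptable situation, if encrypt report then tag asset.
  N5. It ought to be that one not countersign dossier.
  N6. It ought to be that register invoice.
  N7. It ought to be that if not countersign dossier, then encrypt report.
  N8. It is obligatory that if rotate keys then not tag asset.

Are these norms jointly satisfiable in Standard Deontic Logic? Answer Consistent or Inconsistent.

Premise 6 gives O(register_invoice).
Applying K to premise 1 (O(register_invoice → rotate_keys)) and O(register_invoice) yields O(rotate_keys).
With premise 8, O(rotate_keys → ¬tag_asset), the K-axiom yields O(¬tag_asset).
The contrapositive of premise 4 (O(encrypt_report → tag_asset)) is O(¬tag_asset → ¬encrypt_report), and O(¬tag_asset) is already established, so O(¬encrypt_report).
Premise 7, O(¬countersign_dossier → encrypt_report), contraposes to O(¬encrypt_report → countersign_dossier); with O(¬encrypt_report) we get O(countersign_dossier).
But premise 5 directly asserts O(¬countersign_dossier).
We now have both O(countersign_dossier) and O(¬countersign_dossier) — countersign_dossier is simultaneously obligatory and forbidden, violating the D-axiom.

Inconsistent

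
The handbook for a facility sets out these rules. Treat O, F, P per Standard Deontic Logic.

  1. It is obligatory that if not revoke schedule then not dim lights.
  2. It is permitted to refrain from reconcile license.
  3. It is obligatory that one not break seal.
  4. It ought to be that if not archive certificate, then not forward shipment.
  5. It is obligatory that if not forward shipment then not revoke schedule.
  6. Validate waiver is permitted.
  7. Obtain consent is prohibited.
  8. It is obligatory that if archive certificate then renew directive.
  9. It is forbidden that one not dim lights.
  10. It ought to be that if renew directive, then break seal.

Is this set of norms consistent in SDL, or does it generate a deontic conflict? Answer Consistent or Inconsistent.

Premise 9, F(¬dim_lights), is equivalent to O(dim_lights).
Premise 1, O(¬revoke_schedule → ¬dim_lights), contraposes to O(dim_lights → revoke_schedule); with O(dim_lights) we get O(revoke_schedule).
Premise 5 is O(¬forward_shipment → ¬revoke_schedule); contrapositively O(revoke_schedule → forward_shipment). Since O(revoke_schedule) holds, K gives O(forward_shipment).
The contrapositive of premise 4 (O(¬archive_certificate → ¬forward_shipment)) is O(forward_shipment → archive_certificate), and O(forward_shipment) is already established, so O(archive_certificate).
Applying K to premise 8 (O(archive_certificate → renew_directive)) and O(archive_certificate) yields O(renew_directive).
From O(renew_directive) and premise 10, O(renew_directive → break_seal), we obtain O(break_seal).
But premise 3 directly asserts O(¬break_seal).
We now have both O(break_seal) and O(¬break_seal) — break_seal is simultaneously obligatory and forbidden, violating the D-axiom.

Inconsistent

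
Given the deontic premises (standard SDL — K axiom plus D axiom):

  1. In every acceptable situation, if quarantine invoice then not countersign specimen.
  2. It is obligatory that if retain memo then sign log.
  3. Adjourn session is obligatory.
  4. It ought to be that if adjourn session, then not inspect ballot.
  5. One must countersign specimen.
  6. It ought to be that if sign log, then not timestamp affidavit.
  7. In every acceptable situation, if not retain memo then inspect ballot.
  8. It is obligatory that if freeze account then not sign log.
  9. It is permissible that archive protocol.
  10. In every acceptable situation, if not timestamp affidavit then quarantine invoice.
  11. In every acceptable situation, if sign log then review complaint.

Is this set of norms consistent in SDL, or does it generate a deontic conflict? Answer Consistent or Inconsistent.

Inconsistent

Premise 5 gives O(countersign_specimen).
Premise 1, O(quarantine_invoice → ¬countersign_specimen), contraposes to O(countersign_specimen → ¬quarantine_invoice); with O(countersign_specimen) we get O(¬quarantine_invoice).
The contrapositive of premise 10 (O(¬timestamp_affidavit → quarantine_invoice)) is O(¬quarantine_invoice → timestamp_affidavit), and O(¬quarantine_invoice) is already established, so O(timestamp_affidavit).
The contrapositive of premise 6 (O(sign_log → ¬timestamp_affidavit)) is O(timestamp_affidavit → ¬sign_log), and O(timestamp_affidavit) is already established, so O(¬sign_log).
Premise 2 is O(retain_memo → sign_log); contrapositively O(¬sign_log → ¬retain_memo). Since O(¬sign_log) holds, K gives O(¬retain_memo).
Applying K to premise 7 (O(¬retain_memo → inspect_ballot)) and O(¬retain_memo) yields O(inspect_ballot).
The contrapositive of premise 4 (O(adjourn_session → ¬inspect_ballot)) is O(inspect_ballot → ¬adjourn_session), and O(inspect_ballot) is already established, so O(¬adjourn_session).
But premise 3 directly asserts O(adjourn_session).
We now have both O(¬adjourn_session) and O(adjourn_session) — adjourn_session is simultaneously obligatory and forbidden, violating the D-axiom.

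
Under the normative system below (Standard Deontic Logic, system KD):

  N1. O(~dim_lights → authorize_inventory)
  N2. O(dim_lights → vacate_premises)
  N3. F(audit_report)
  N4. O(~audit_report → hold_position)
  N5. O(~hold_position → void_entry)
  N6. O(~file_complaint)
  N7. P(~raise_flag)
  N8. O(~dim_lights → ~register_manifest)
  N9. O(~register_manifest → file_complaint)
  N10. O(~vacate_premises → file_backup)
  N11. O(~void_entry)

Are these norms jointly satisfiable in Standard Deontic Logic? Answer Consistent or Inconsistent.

Premise 5 is O(~hold_position → void_entry), but O(~hold_position) is not derivable from the premises, so it does not yield O(void_entry).
So O(void_entry) is not derivable, and the apparent clash with O(~void_entry) does not arise.
A world satisfying every obligation exists (e.g. audit_report=false, authorize_inventory=false, dim_lights=true, file_backup=false, file_complaint=false, hold_position=true, raise_flag=false, register_manifest=true, vacate_premises=true, void_entry=false); no atom is both obligatory and forbidden, so the set is consistent.

Consistent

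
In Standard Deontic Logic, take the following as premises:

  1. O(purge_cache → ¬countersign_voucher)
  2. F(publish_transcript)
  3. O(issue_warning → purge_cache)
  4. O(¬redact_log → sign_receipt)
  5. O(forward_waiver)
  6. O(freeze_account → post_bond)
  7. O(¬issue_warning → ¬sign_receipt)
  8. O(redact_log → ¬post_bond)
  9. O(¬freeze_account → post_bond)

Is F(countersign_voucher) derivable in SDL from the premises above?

Premises 6 and 9 are O(freeze_account → post_bond) and O(¬freeze_account → post_bond); every ideal world satisfies freeze_account or ¬freeze_account, so in either case post_bond holds — hence O(post_bond).
The contrapositive of premise 8 (O(redact_log → ¬post_bond)) is O(post_bond → ¬redact_log), and O(post_bond) is already established, so O(¬redact_log).
Premise 4 is O(¬redact_log → sign_receipt); since O(¬redact_log), deontic closure gives O(sign_receipt).
Premise 7, O(¬issue_warning → ¬sign_receipt), contraposes to O(sign_receipt → issue_warning); with O(sign_receipt) we get O(issue_warning).
From O(issue_warning) and premise 3, O(issue_warning → purge_cache), we obtain O(purge_cache).
Premise 1 is O(purge_cache → ¬countersign_voucher); since O(purge_cache), deontic closure gives O(¬countersign_voucher).
Premises 2, 5 do not contribute to this derivation.
So O(¬countersign_voucher) holds, i.e. F(countersign_voucher). The claim follows.

Yes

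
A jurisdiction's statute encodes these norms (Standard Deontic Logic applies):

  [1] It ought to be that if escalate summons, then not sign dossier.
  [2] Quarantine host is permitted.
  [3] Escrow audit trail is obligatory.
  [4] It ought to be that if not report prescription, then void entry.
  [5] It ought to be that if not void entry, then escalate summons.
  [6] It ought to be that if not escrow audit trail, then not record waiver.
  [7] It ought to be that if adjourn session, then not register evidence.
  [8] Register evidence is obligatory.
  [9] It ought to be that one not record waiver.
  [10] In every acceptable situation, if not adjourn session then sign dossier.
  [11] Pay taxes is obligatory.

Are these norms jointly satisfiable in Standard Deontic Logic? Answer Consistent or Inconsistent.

Consistent

Premise 6 is O(¬escrow_audit_trail → ¬record_waiver); even if O(¬record_waiver) held, inferring O(¬escrow_audit_trail) would be affirming the consequent — invalid.
So O(¬escrow_audit_trail) is not derivable, and the apparent clash with O(escrow_audit_trail) does not arise.
A world satisfying every obligation exists (e.g. adjourn_session=false, escalate_summons=false, escrow_audit_trail=true, pay_taxes=true, quarantine_host=false, record_waiver=false, register_evidence=true, report_prescription=false, sign_dossier=true, void_entry=true); no atom is both obligatory and forbidden, so the set is consistent.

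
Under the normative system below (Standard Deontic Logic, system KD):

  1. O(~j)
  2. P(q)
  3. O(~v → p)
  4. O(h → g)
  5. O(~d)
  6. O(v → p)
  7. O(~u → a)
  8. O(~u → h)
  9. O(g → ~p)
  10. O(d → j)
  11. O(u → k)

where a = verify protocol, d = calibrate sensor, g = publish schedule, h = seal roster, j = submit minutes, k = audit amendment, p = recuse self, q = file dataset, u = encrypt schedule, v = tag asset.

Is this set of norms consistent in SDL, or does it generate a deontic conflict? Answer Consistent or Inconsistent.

Premise 10 is O(d → j), but O(d) is not derivable from the premises, so it does not yield O(j).
So O(j) is not derivable, and the apparent clash with O(~j) does not arise.
A world satisfying every obligation exists (e.g. a=false, d=false, g=false, h=false, j=false, k=true, p=true, q=false, u=true, v=false); no atom is both obligatory and forbidden, so the set is consistent.

Consistent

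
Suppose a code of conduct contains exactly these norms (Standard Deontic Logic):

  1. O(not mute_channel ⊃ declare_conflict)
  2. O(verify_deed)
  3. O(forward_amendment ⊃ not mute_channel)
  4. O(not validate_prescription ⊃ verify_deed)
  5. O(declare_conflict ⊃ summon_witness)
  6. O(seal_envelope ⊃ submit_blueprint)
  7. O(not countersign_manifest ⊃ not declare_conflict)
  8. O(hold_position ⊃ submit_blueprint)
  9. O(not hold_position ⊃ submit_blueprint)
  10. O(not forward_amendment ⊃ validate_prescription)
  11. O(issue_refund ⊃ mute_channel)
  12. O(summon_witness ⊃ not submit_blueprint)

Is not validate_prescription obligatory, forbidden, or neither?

Premises 9 and 8 are O(not hold_position ⊃ submit_blueprint) and O(hold_position ⊃ submit_blueprint); every ideal world satisfies not hold_position or hold_position, so in either case submit_blueprint holds — hence O(submit_blueprint).
The contrapositive of premise 12 (O(summon_witness ⊃ not submit_blueprint)) is O(submit_blueprint ⊃ not summon_witness), and O(submit_blueprint) is already established, so O(not summon_witness).
Premise 5, O(declare_conflict ⊃ summon_witness), contraposes to O(not summon_witness ⊃ not declare_conflict); with O(not summon_witness) we get O(not declare_conflict).
Premise 1, O(not mute_channel ⊃ declare_conflict), contraposes to O(not declare_conflict ⊃ mute_channel); with O(not declare_conflict) we get O(mute_channel).
The contrapositive of premise 3 (O(forward_amendment ⊃ not mute_channel)) is O(mute_channel ⊃ not forward_amendment), and O(mute_channel) is already established, so O(not forward_amendment).
Premise 10 is O(not forward_amendment ⊃ validate_prescription); since O(not forward_amendment), deontic closure gives O(validate_prescription).
Premises 2, 4, 6, 7, 11 do not contribute to this derivation.
Thus O(validate_prescription), which is F(not validate_prescription): not validate_prescription is forbidden.

Forbidden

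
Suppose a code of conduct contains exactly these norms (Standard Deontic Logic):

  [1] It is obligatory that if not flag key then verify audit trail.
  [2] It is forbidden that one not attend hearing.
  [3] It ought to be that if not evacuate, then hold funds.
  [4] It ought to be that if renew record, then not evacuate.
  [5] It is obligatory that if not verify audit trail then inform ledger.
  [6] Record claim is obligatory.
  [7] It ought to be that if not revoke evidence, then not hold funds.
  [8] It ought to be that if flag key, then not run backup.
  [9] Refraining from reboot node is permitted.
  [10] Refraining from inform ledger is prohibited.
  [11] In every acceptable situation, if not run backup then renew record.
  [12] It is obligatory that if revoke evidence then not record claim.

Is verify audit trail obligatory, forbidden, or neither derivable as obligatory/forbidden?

Obligatory

Premise 6 gives O(record_claim).
Premise 12, O(revoke_evidence → ¬record_claim), contraposes to O(record_claim → ¬revoke_evidence); with O(record_claim) we get O(¬revoke_evidence).
With premise 7, O(¬revoke_evidence → ¬hold_funds), the K-axiom yields O(¬hold_funds).
Premise 3 is O(¬evacuate → hold_funds); contrapositively O(¬hold_funds → evacuate). Since O(¬hold_funds) holds, K gives O(evacuate).
The contrapositive of premise 4 (O(renew_record → ¬evacuate)) is O(evacuate → ¬renew_record), and O(evacuate) is already established, so O(¬renew_record).
The contrapositive of premise 11 (O(¬run_backup → renew_record)) is O(¬renew_record → run_backup), and O(¬renew_record) is already established, so O(run_backup).
Premise 8, O(flag_key → ¬run_backup), contraposes to O(run_backup → ¬flag_key); with O(run_backup) we get O(¬flag_key).
Applying K to premise 1 (O(¬flag_key → verify_audit_trail)) and O(¬flag_key) yields O(verify_audit_trail).
Premises 2, 5, 9, 10 do not contribute to this derivation.
Hence verify_audit_trail is obligatory.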